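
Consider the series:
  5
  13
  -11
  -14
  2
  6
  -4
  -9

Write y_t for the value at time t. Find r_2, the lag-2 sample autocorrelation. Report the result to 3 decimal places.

-0.690

Mean ȳ = (5 + 13 − 11 − 14 + 2 + 6 − 4 − 9)/8 = -1.5000
Numerator Σ_{t=1}^{6}(y_t−ȳ)(y_{t+2}−ȳ) = -435.0000
Denominator Σ(y_t−ȳ)² = 630.0000
r_2 = -435.0000 / 630.0000 = -0.690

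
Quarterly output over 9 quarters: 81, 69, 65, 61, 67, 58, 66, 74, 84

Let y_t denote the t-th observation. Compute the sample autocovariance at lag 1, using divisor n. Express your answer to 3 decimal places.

19.225

Mean ȳ = (81 + 69 + 65 + 61 + 67 + 58 + 66 + 74 + 84)/9 = 69.4444
Σ_{t=1}^{8}(y_t−ȳ)(y_{t+1}−ȳ) = 173.0247
γ_1 = 173.0247 / 9 = 19.225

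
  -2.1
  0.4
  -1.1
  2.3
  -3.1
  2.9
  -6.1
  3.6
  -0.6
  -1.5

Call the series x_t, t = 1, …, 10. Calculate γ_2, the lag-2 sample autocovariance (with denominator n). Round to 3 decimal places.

3.956

Mean x̄ = (-2.1 + 0.4 − 1.1 + 2.3 − 3.1 + 2.9 − 6.1 + 3.6 − 0.6 − 1.5)/10 = -0.5300
Σ_{t=1}^{8}(x_t−x̄)(x_{t+2}−x̄) = 39.5632
γ_2 = 39.5632 / 10 = 3.956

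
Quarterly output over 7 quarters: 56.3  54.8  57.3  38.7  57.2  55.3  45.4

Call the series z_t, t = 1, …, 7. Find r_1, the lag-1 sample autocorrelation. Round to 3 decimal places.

Mean z̄ = (56.3 + 54.8 + 57.3 + 38.7 + 57.2 + 55.3 + 45.4)/7 = 52.1429
Deviations from mean: 4.1571, 2.6571, 5.1571, -13.4429, 5.0571, 3.1571, -6.7429
Σ(z_t−z̄)(z_{t+1}−z̄) = (11.0461) + (13.7033) + (-69.3267) + (-67.9824) + (15.9661) + (-21.2882) = -117.8818
Denominator Σ(z_t−z̄)² = 312.6571
r_1 = -117.8818 / 312.6571 = -0.377

-0.377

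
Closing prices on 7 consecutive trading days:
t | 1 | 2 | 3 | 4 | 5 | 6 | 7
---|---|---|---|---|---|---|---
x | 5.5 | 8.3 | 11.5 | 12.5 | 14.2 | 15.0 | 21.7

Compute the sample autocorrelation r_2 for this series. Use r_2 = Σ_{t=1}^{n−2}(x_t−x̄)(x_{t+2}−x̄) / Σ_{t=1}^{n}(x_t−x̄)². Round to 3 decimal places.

Mean x̄ = (5.5 + 8.3 + 11.5 + 12.5 + 14.2 + 15.0 + 21.7)/7 = 12.6714
Σ(x_t−x̄)(x_{t+2}−x̄) = (8.4008) + (0.7494) + (-1.7906) + (-0.3992) + (13.8008) = 20.7612
Denominator Σ(x_t−x̄)² = 161.2143
r_2 = 20.7612 / 161.2143 = 0.129

0.129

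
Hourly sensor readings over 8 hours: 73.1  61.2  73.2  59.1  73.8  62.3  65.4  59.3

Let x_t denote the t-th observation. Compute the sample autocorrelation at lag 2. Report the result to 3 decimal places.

0.637

Mean x̄ = (73.1 + 61.2 + 73.2 + 59.1 + 73.8 + 62.3 + 65.4 + 59.3)/8 = 65.9250
Σ(x_t−x̄)(x_{t+2}−x̄) = (52.1981) + (32.2481) + (57.2906) + (24.7406) + (-4.1344) + (24.0156) = 186.3588
Denominator Σ(x_t−x̄)² = 292.6350
r_2 = 186.3588 / 292.6350 = 0.637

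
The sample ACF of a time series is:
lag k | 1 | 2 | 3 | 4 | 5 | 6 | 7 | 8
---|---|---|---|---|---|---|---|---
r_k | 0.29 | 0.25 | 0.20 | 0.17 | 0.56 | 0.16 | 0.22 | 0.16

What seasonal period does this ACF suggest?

The largest autocorrelation is r_5 = 0.56; the remaining lags stay at or below 0.29. The elevated value at lag 1 (0.29), dropping to 0.25 at lag 2, reflects decaying short-term dependence rather than seasonality.
The dominant spike at lag 5 indicates a seasonal period of 5.

5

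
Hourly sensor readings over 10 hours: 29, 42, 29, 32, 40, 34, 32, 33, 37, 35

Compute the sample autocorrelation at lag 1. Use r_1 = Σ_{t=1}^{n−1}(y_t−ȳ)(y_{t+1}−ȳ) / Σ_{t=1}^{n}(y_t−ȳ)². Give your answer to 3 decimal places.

Mean ȳ = (29 + 42 + 29 + 32 + 40 + 34 + 32 + 33 + 37 + 35)/10 = 34.3000
Numerator Σ_{t=1}^{9}(y_t−ȳ)(y_{t+1}−ȳ) = -82.1900
Denominator Σ(y_t−ȳ)² = 168.1000
r_1 = -82.1900 / 168.1000 = -0.489

-0.489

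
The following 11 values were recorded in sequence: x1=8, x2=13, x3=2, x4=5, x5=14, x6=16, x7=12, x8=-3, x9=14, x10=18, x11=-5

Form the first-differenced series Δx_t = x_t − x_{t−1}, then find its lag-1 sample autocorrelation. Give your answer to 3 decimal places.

-0.204

First differences Δx: 5, -11, 3, 9, 2, -4, -15, 17, 4, -23
Mean of differences = -1.3000
Numerator Σ(Δx_t−Δx̄)(Δx_{t+1}−Δx̄) = -265.1900
Denominator Σ(Δx_t−Δx̄)² = 1298.1000
r_1(Δx) = -265.1900 / 1298.1000 = -0.204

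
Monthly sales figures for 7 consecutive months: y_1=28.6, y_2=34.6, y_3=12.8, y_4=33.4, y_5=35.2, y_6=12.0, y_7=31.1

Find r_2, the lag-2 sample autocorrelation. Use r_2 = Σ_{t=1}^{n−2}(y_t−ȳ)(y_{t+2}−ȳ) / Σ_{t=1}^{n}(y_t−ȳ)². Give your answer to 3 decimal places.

-0.250

Mean ȳ = (28.6 + 34.6 + 12.8 + 33.4 + 35.2 + 12.0 + 31.1)/7 = 26.8143
Σ(y_t−ȳ)(y_{t+2}−ȳ) = (-25.0255) + (51.2745) + (-117.5198) + (-97.5627) + (35.9388) = -152.8947
Denominator Σ(y_t−ȳ)² = 611.7286
r_2 = -152.8947 / 611.7286 = -0.250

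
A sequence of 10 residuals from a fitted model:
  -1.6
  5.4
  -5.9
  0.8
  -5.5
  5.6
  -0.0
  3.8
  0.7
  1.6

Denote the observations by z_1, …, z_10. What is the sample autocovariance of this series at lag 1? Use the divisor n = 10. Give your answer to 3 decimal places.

Mean z̄ = (-1.6 + 5.4 − 5.9 + 0.8 − 5.5 + 5.6 − 0.0 + 3.8 + 0.7 + 1.6)/10 = 0.4900
Σ_{t=1}^{9}(z_t−z̄)(z_{t+1}−z̄) = -79.2811
γ_1 = -79.2811 / 10 = -7.928

-7.928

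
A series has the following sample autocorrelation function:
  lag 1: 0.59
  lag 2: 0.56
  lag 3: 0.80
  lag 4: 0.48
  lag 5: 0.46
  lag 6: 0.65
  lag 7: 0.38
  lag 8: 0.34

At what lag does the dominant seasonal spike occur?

The largest autocorrelation is r_3 = 0.80, with a weaker echo at lag 6 (0.65); the remaining lags stay at or below 0.59. The elevated value at lag 1 (0.59), dropping to 0.56 at lag 2, reflects decaying short-term dependence rather than seasonality.
The dominant spike at lag 3 indicates a seasonal period of 3.

3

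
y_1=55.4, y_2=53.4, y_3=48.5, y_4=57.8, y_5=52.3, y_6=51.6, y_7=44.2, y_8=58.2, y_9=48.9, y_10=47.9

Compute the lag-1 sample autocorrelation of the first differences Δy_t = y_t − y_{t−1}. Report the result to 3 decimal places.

-0.643

First differences Δy: -2.0, -4.9, 9.3, -5.5, -0.7, -7.4, 14.0, -9.3, -1.0
Mean of differences = -0.8333
Numerator Σ(Δy_t−Δȳ)(Δy_{t+1}−Δȳ) = -306.8344
Denominator Σ(Δy_t−Δȳ)² = 477.2400
r_1(Δy) = -306.8344 / 477.2400 = -0.643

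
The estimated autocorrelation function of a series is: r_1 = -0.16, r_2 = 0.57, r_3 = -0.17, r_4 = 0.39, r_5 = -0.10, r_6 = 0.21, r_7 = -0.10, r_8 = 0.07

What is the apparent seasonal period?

The largest autocorrelation is r_2 = 0.57, with weaker echoes at lags 4 (0.39) and 6 (0.21); the remaining lags stay at or below 0.07.
The dominant spike at lag 2 indicates a seasonal period of 2.

2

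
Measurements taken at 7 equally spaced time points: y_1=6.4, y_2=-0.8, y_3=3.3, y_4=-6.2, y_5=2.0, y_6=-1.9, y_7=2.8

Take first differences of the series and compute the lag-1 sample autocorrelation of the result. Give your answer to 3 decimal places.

-0.757

First differences Δy: -7.2, 4.1, -9.5, 8.2, -3.9, 4.7
Mean of differences = -0.6000
Numerator Σ(Δy_t−Δȳ)(Δy_{t+1}−Δȳ) = -197.7000
Denominator Σ(Δy_t−Δȳ)² = 261.2800
r_1(Δy) = -197.7000 / 261.2800 = -0.757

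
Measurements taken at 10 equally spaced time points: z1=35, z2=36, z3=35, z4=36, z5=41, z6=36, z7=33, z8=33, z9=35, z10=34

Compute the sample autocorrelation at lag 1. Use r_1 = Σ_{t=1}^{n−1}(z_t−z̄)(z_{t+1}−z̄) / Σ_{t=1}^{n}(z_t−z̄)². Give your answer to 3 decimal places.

Mean z̄ = (35 + 36 + 35 + 36 + 41 + 36 + 33 + 33 + 35 + 34)/10 = 35.4000
Numerator Σ_{t=1}^{9}(z_t−z̄)(z_{t+1}−z̄) = 11.8400
Denominator Σ(z_t−z̄)² = 46.4000
r_1 = 11.8400 / 46.4000 = 0.255

0.255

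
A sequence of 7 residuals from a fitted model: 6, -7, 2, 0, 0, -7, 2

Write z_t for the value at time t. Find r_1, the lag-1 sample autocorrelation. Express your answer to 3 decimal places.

Mean z̄ = (6 − 7 + 2 + 0 + 0 − 7 + 2)/7 = -0.5714
Deviations from mean: 6.5714, -6.4286, 2.5714, 0.5714, 0.5714, -6.4286, 2.5714
Numerator Σ_{t=1}^{6}(z_t−z̄)(z_{t+1}−z̄) = -77.1837
Denominator Σ(z_t−z̄)² = 139.7143
r_1 = -77.1837 / 139.7143 = -0.552

-0.552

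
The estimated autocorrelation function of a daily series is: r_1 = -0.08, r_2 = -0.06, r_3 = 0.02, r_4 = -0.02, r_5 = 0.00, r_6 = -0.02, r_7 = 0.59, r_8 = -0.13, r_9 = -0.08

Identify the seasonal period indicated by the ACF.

The largest autocorrelation is r_7 = 0.59; the remaining lags stay at or below 0.02.
The dominant spike at lag 7 indicates a seasonal period of 7.

7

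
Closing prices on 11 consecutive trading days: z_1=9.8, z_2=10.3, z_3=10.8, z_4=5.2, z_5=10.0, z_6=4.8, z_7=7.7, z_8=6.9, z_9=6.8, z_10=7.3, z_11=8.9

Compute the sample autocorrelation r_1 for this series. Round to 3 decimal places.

Mean z̄ = (9.8 + 10.3 + 10.8 + 5.2 + 10.0 + 4.8 + 7.7 + 6.9 + 6.8 + 7.3 + 8.9)/11 = 8.0455
Numerator Σ_{t=1}^{10}(z_t−z̄)(z_{t+1}−z̄) = -6.3421
Denominator Σ(z_t−z̄)² = 42.4673
r_1 = -6.3421 / 42.4673 = -0.149

-0.149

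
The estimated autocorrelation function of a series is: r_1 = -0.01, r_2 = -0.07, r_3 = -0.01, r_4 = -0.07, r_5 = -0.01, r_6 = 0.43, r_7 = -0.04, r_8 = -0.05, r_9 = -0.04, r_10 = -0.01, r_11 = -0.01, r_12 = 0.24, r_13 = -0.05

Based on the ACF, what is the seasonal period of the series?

The largest autocorrelation is r_6 = 0.43, with a weaker echo at lag 12 (0.24); the remaining lags stay at or below -0.01.
The dominant spike at lag 6 indicates a seasonal period of 6.

6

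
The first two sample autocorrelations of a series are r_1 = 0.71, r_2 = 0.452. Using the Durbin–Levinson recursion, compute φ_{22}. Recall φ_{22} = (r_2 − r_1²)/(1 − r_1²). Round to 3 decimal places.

φ_{22} = (r_2 − r_1²) / (1 − r_1²)
r_1² = (0.71)² = 0.5041
Numerator = 0.452 − 0.5041 = -0.0521; denominator = 1 − 0.5041 = 0.4959
φ_{22} = -0.0521 / 0.4959 = -0.105

-0.105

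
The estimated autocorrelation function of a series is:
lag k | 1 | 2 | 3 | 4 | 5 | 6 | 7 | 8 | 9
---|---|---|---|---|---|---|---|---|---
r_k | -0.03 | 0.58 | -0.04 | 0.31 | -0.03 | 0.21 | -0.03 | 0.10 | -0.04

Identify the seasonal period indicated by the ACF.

The largest autocorrelation is r_2 = 0.58, with weaker echoes at lags 4 (0.31) and 6 (0.21); the remaining lags stay at or below 0.10.
The dominant spike at lag 2 indicates a seasonal period of 2.

2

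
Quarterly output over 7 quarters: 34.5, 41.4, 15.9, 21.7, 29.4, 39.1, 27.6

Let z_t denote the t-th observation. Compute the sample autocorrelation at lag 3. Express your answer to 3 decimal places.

Mean z̄ = (34.5 + 41.4 + 15.9 + 21.7 + 29.4 + 39.1 + 27.6)/7 = 29.9429
Deviations from mean: 4.5571, 11.4571, -14.0429, -8.2429, -0.5429, 9.1571, -2.3429
Numerator Σ_{t=1}^{4}(z_t−z̄)(z_{t+3}−z̄) = -153.0641
Denominator Σ(z_t−z̄)² = 506.8171
r_3 = -153.0641 / 506.8171 = -0.302

-0.302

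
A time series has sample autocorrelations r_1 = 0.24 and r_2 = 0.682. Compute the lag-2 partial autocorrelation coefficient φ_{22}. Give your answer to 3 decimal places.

0.663

φ_{22} = (r_2 − r_1²) / (1 − r_1²)
r_1² = (0.24)² = 0.0576
Numerator = 0.682 − 0.0576 = 0.6244; denominator = 1 − 0.0576 = 0.9424
φ_{22} = 0.6244 / 0.9424 = 0.663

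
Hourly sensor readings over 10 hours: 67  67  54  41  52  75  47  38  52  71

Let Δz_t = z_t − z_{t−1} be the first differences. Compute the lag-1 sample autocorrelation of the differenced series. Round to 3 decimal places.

First differences Δz: 0, -13, -13, 11, 23, -28, -9, 14, 19
Mean of differences = 0.4444
Numerator Σ(Δz_t−Δz̄)(Δz_{t+1}−Δz̄) = 33.4691
Denominator Σ(Δz_t−Δz̄)² = 2408.2222
r_1(Δz) = 33.4691 / 2408.2222 = 0.014

0.014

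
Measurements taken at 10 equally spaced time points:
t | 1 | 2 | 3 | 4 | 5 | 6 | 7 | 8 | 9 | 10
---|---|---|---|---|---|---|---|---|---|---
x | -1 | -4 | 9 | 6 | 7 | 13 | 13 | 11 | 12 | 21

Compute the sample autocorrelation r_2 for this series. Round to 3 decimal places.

0.137

Mean x̄ = (-1 − 4 + 9 + 6 + 7 + 13 + 13 + 11 + 12 + 21)/10 = 8.7000
Numerator Σ_{t=1}^{8}(x_t−x̄)(x_{t+2}−x̄) = 64.3200
Denominator Σ(x_t−x̄)² = 470.1000
r_2 = 64.3200 / 470.1000 = 0.137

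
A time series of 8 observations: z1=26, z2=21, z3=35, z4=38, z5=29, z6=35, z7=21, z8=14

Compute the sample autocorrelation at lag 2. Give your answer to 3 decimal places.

-0.197

Mean z̄ = (26 + 21 + 35 + 38 + 29 + 35 + 21 + 14)/8 = 27.3750
Numerator Σ_{t=1}^{6}(z_t−z̄)(z_{t+2}−z̄) = -97.1563
Denominator Σ(z_t−z̄)² = 493.8750
r_2 = -97.1563 / 493.8750 = -0.197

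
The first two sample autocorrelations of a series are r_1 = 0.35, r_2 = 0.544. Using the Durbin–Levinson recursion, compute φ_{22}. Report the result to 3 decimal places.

0.480

φ_{22} = (r_2 − r_1²) / (1 − r_1²)
r_1² = (0.35)² = 0.1225
Numerator = 0.544 − 0.1225 = 0.4215; denominator = 1 − 0.1225 = 0.8775
φ_{22} = 0.4215 / 0.8775 = 0.480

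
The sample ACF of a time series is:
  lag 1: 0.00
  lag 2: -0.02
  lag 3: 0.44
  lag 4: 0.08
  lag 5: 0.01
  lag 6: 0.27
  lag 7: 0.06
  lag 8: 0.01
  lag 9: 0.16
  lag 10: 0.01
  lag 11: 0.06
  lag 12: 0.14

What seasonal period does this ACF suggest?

3

The largest autocorrelation is r_3 = 0.44, with weaker echoes at lags 6 (0.27) and 9 (0.16); the remaining lags stay at or below 0.14.
The dominant spike at lag 3 indicates a seasonal period of 3.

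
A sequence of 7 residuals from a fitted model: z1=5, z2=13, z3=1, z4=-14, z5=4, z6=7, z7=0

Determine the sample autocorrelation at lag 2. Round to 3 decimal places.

Mean z̄ = (5 + 13 + 1 − 14 + 4 + 7 + 0)/7 = 2.2857
Numerator Σ_{t=1}^{5}(z_t−z̄)(z_{t+2}−z̄) = -260.8776
Denominator Σ(z_t−z̄)² = 419.4286
r_2 = -260.8776 / 419.4286 = -0.622

-0.622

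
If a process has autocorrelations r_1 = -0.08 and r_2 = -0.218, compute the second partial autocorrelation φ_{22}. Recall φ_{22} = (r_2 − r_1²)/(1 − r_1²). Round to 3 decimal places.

-0.226

φ_{22} = (r_2 − r_1²) / (1 − r_1²)
r_1² = (-0.08)² = 0.0064
Numerator = -0.218 − 0.0064 = -0.2244; denominator = 1 − 0.0064 = 0.9936
φ_{22} = -0.2244 / 0.9936 = -0.226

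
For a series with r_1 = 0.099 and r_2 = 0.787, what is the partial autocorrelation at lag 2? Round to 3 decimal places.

φ_{22} = (r_2 − r_1²) / (1 − r_1²)
r_1² = (0.099)² = 0.009801
Numerator = 0.787 − 0.0098 = 0.7772; denominator = 1 − 0.0098 = 0.9902
φ_{22} = 0.7772 / 0.9902 = 0.785

0.785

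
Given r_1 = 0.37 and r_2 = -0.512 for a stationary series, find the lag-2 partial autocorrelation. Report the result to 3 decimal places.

φ_{22} = (r_2 − r_1²) / (1 − r_1²)
r_1² = (0.37)² = 0.1369
Numerator = -0.512 − 0.1369 = -0.6489; denominator = 1 − 0.1369 = 0.8631
φ_{22} = -0.6489 / 0.8631 = -0.752

-0.752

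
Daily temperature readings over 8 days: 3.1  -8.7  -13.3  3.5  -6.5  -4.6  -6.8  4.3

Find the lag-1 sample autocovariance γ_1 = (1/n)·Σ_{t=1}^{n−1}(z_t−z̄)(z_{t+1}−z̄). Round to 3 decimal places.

Mean z̄ = (3.1 − 8.7 − 13.3 + 3.5 − 6.5 − 4.6 − 6.8 + 4.3)/8 = -3.6250
Deviations: 6.7250, -5.0750, -9.6750, 7.1250, -2.8750, -0.9750, -3.1750, 7.9250
Σ_{t=1}^{7}(z_t−z̄)(z_{t+1}−z̄) = -93.7106
γ_1 = -93.7106 / 8 = -11.714

-11.714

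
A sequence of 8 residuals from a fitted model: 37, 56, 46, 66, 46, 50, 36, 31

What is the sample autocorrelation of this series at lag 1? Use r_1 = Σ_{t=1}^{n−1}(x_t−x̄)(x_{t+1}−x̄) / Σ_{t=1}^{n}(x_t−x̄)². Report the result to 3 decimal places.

0.022

Mean x̄ = (37 + 56 + 46 + 66 + 46 + 50 + 36 + 31)/8 = 46.0000
Deviations from mean: -9.0000, 10.0000, 0.0000, 20.0000, 0.0000, 4.0000, -10.0000, -15.0000
Σ(x_t−x̄)(x_{t+1}−x̄) = (-90.0000) + (0.0000) + (0.0000) + (0.0000) + (0.0000) + (-40.0000) + (150.0000) = 20.0000
Denominator Σ(x_t−x̄)² = 922.0000
r_1 = 20.0000 / 922.0000 = 0.022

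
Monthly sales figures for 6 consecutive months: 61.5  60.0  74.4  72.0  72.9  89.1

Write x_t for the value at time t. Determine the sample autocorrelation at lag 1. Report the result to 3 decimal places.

Mean x̄ = (61.5 + 60.0 + 74.4 + 72.0 + 72.9 + 89.1)/6 = 71.6500
Deviations from mean: -10.1500, -11.6500, 2.7500, 0.3500, 1.2500, 17.4500
Σ(x_t−x̄)(x_{t+1}−x̄) = (118.2475) + (-32.0375) + (0.9625) + (0.4375) + (21.8125) = 109.4225
Denominator Σ(x_t−x̄)² = 552.4950
r_1 = 109.4225 / 552.4950 = 0.198

0.198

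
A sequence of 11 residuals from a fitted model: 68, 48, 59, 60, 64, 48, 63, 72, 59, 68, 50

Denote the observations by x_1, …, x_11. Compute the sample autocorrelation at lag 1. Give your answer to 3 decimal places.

Mean x̄ = (68 + 48 + 59 + 60 + 64 + 48 + 63 + 72 + 59 + 68 + 50)/11 = 59.9091
Numerator Σ_{t=1}^{10}(x_t−x̄)(x_{t+1}−x̄) = -231.9174
Denominator Σ(x_t−x̄)² = 686.9091
r_1 = -231.9174 / 686.9091 = -0.338

-0.338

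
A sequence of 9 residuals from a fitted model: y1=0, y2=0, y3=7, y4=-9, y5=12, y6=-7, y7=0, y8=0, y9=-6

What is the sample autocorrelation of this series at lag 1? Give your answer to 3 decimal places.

Mean ȳ = (0 + 0 + 7 − 9 + 12 − 7 + 0 + 0 − 6)/9 = -0.3333
Numerator Σ_{t=1}^{8}(y_t−ȳ)(y_{t+1}−ȳ) = -254.1111
Denominator Σ(y_t−ȳ)² = 358.0000
r_1 = -254.1111 / 358.0000 = -0.710

-0.710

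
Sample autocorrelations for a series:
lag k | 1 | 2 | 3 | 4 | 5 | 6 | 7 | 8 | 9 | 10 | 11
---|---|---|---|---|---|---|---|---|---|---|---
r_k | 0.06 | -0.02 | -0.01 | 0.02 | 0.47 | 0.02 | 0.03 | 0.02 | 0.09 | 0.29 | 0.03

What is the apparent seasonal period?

The largest autocorrelation is r_5 = 0.47, with a weaker echo at lag 10 (0.29); the remaining lags stay at or below 0.09.
The dominant spike at lag 5 indicates a seasonal period of 5.

5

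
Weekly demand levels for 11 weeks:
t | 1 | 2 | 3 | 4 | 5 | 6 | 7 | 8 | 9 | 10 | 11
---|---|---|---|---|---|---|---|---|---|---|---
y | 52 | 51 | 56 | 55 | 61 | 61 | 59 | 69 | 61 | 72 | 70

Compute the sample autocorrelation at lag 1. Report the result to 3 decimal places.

0.492

Mean ȳ = (52 + 51 + 56 + 55 + 61 + 61 + 59 + 69 + 61 + 72 + 70)/11 = 60.6364
Numerator Σ_{t=1}^{10}(y_t−ȳ)(y_{t+1}−ȳ) = 251.4132
Denominator Σ(y_t−ȳ)² = 510.5455
r_1 = 251.4132 / 510.5455 = 0.492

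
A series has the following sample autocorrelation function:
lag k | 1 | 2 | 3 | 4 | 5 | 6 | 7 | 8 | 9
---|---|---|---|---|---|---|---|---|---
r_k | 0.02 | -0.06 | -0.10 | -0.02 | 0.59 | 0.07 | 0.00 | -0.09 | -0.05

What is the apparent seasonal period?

5

The largest autocorrelation is r_5 = 0.59; the remaining lags stay at or below 0.07.
The dominant spike at lag 5 indicates a seasonal period of 5.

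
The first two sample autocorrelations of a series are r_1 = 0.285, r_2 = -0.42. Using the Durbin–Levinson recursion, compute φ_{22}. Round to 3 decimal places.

-0.546

φ_{22} = (r_2 − r_1²) / (1 − r_1²)
r_1² = (0.285)² = 0.081225
Numerator = -0.42 − 0.0812 = -0.5012; denominator = 1 − 0.0812 = 0.9188
φ_{22} = -0.5012 / 0.9188 = -0.546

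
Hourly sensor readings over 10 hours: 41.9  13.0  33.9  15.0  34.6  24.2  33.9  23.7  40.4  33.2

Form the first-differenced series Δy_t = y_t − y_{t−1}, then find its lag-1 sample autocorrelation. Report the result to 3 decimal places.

First differences Δy: -28.9, 20.9, -18.9, 19.6, -10.4, 9.7, -10.2, 16.7, -7.2
Mean of differences = -0.9667
Numerator Σ(Δy_t−Δȳ)(Δy_{t+1}−Δȳ) = -2038.1478
Denominator Σ(Δy_t−Δȳ)² = 2642.0000
r_1(Δy) = -2038.1478 / 2642.0000 = -0.771

-0.771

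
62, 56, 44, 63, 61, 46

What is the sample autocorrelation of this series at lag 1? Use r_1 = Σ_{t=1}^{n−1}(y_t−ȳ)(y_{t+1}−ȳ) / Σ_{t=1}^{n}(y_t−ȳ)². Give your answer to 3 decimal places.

-0.283

Mean ȳ = (62 + 56 + 44 + 63 + 61 + 46)/6 = 55.3333
Deviations from mean: 6.6667, 0.6667, -11.3333, 7.6667, 5.6667, -9.3333
Numerator Σ_{t=1}^{5}(y_t−ȳ)(y_{t+1}−ȳ) = -99.4444
Denominator Σ(y_t−ȳ)² = 351.3333
r_1 = -99.4444 / 351.3333 = -0.283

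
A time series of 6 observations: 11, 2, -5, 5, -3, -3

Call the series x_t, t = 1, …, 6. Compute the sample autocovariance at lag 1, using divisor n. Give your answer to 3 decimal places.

Mean x̄ = (11 + 2 − 5 + 5 − 3 − 3)/6 = 1.1667
Σ_{t=1}^{5}(x_t−x̄)(x_{t+1}−x̄) = -19.1944
γ_1 = -19.1944 / 6 = -3.199

-3.199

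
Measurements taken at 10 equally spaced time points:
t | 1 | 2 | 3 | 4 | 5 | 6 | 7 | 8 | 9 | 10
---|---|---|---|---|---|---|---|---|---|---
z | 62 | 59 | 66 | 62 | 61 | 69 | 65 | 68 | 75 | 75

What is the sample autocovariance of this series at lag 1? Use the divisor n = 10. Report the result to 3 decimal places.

Mean z̄ = (62 + 59 + 66 + 62 + 61 + 69 + 65 + 68 + 75 + 75)/10 = 66.2000
Σ_{t=1}^{9}(z_t−z̄)(z_{t+1}−z̄) = 127.5600
γ_1 = 127.5600 / 10 = 12.756

12.756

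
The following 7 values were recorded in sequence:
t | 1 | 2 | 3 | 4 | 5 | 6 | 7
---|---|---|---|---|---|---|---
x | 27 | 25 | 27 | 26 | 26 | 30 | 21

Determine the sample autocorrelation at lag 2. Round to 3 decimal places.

0.023

Mean x̄ = (27 + 25 + 27 + 26 + 26 + 30 + 21)/7 = 26.0000
Σ(x_t−x̄)(x_{t+2}−x̄) = (1.0000) + (0.0000) + (0.0000) + (0.0000) + (0.0000) = 1.0000
Denominator Σ(x_t−x̄)² = 44.0000
r_2 = 1.0000 / 44.0000 = 0.023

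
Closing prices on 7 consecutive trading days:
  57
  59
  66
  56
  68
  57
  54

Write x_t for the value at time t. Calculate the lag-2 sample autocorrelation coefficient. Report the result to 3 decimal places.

0.011

Mean x̄ = (57 + 59 + 66 + 56 + 68 + 57 + 54)/7 = 59.5714
Deviations from mean: -2.5714, -0.5714, 6.4286, -3.5714, 8.4286, -2.5714, -5.5714
Σ(x_t−x̄)(x_{t+2}−x̄) = (-16.5306) + (2.0408) + (54.1837) + (9.1837) + (-46.9592) = 1.9184
Denominator Σ(x_t−x̄)² = 169.7143
r_2 = 1.9184 / 169.7143 = 0.011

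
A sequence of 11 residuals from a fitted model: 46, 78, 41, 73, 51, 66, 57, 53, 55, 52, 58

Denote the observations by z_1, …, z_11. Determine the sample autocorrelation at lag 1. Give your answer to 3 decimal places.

Mean z̄ = (46 + 78 + 41 + 73 + 51 + 66 + 57 + 53 + 55 + 52 + 58)/11 = 57.2727
Numerator Σ_{t=1}^{10}(z_t−z̄)(z_{t+1}−z̄) = -963.6198
Denominator Σ(z_t−z̄)² = 1236.1818
r_1 = -963.6198 / 1236.1818 = -0.780

-0.780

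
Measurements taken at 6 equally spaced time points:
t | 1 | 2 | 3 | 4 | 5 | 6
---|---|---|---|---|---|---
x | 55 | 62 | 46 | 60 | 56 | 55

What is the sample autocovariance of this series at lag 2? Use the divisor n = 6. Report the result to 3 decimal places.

4.630

Mean x̄ = (55 + 62 + 46 + 60 + 56 + 55)/6 = 55.6667
Deviations: -0.6667, 6.3333, -9.6667, 4.3333, 0.3333, -0.6667
Σ_{t=1}^{4}(x_t−x̄)(x_{t+2}−x̄) = 27.7778
γ_2 = 27.7778 / 6 = 4.630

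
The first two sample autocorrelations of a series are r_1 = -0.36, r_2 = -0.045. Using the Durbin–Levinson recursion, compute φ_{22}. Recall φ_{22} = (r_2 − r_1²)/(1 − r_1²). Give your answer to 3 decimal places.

-0.201

φ_{22} = (r_2 − r_1²) / (1 − r_1²)
r_1² = (-0.36)² = 0.1296
Numerator = -0.045 − 0.1296 = -0.1746; denominator = 1 − 0.1296 = 0.8704
φ_{22} = -0.1746 / 0.8704 = -0.201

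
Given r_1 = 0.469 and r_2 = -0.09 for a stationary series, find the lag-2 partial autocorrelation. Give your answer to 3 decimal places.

φ_{22} = (r_2 − r_1²) / (1 − r_1²)
r_1² = (0.469)² = 0.219961
Numerator = -0.09 − 0.2200 = -0.3100; denominator = 1 − 0.2200 = 0.7800
φ_{22} = -0.3100 / 0.7800 = -0.397

-0.397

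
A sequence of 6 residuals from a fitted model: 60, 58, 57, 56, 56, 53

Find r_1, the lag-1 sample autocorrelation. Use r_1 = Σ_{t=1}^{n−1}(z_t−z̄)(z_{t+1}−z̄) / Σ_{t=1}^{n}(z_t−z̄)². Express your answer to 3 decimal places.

0.276

Mean z̄ = (60 + 58 + 57 + 56 + 56 + 53)/6 = 56.6667
Deviations from mean: 3.3333, 1.3333, 0.3333, -0.6667, -0.6667, -3.6667
Numerator Σ_{t=1}^{5}(z_t−z̄)(z_{t+1}−z̄) = 7.5556
Denominator Σ(z_t−z̄)² = 27.3333
r_1 = 7.5556 / 27.3333 = 0.276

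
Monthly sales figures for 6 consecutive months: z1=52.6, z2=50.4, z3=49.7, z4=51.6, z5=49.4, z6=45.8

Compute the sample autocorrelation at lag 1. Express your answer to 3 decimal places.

Mean z̄ = (52.6 + 50.4 + 49.7 + 51.6 + 49.4 + 45.8)/6 = 49.9167
Deviations from mean: 2.6833, 0.4833, -0.2167, 1.6833, -0.5167, -4.1167
Numerator Σ_{t=1}^{5}(z_t−z̄)(z_{t+1}−z̄) = 2.0847
Denominator Σ(z_t−z̄)² = 27.5283
r_1 = 2.0847 / 27.5283 = 0.076

0.076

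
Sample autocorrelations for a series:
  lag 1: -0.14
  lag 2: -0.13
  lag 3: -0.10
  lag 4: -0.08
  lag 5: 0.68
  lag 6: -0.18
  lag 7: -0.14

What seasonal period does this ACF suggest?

5

The largest autocorrelation is r_5 = 0.68; the remaining lags stay at or below -0.08.
The dominant spike at lag 5 indicates a seasonal period of 5.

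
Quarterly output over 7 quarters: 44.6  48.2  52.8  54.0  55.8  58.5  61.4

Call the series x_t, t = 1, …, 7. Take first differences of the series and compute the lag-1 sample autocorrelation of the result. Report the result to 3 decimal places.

First differences Δx: 3.6, 4.6, 1.2, 1.8, 2.7, 2.9
Mean of differences = 2.8000
Numerator Σ(Δx_t−Δx̄)(Δx_{t+1}−Δx̄) = 0.2500
Denominator Σ(Δx_t−Δx̄)² = 7.4600
r_1(Δx) = 0.2500 / 7.4600 = 0.034

0.034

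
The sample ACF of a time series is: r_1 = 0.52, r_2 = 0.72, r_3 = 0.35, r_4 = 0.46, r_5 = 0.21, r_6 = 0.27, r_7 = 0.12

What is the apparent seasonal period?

The largest autocorrelation is r_2 = 0.72; the remaining lags stay at or below 0.52.
The dominant spike at lag 2 indicates a seasonal period of 2.

2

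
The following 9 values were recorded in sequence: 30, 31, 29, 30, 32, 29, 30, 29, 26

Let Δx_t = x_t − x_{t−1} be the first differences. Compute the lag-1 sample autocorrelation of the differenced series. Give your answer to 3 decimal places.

-0.366

First differences Δx: 1, -2, 1, 2, -3, 1, -1, -3
Mean of differences = -0.5000
Numerator Σ(Δx_t−Δx̄)(Δx_{t+1}−Δx̄) = -10.2500
Denominator Σ(Δx_t−Δx̄)² = 28.0000
r_1(Δx) = -10.2500 / 28.0000 = -0.366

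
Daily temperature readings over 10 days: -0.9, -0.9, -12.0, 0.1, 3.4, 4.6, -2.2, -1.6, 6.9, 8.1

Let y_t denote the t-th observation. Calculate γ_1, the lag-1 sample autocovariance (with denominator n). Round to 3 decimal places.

Mean ȳ = (-0.9 − 0.9 − 12.0 + 0.1 + 3.4 + 4.6 − 2.2 − 1.6 + 6.9 + 8.1)/10 = 0.5500
Σ_{t=1}^{9}(y_t−ȳ)(y_{t+1}−ȳ) = 65.2725
γ_1 = 65.2725 / 10 = 6.527

6.527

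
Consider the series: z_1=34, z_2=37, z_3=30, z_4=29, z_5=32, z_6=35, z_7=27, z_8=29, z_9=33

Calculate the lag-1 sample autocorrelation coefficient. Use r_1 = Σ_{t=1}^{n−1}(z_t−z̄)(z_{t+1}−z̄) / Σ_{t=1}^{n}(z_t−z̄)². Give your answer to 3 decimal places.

Mean z̄ = (34 + 37 + 30 + 29 + 32 + 35 + 27 + 29 + 33)/9 = 31.7778
Numerator Σ_{t=1}^{8}(z_t−z̄)(z_{t+1}−z̄) = 1.8395
Denominator Σ(z_t−z̄)² = 85.5556
r_1 = 1.8395 / 85.5556 = 0.022

0.022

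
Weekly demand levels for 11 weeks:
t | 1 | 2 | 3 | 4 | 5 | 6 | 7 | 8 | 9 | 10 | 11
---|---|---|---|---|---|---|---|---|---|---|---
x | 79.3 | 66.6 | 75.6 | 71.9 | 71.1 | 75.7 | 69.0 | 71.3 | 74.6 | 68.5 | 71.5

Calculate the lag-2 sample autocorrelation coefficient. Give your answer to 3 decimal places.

0.109

Mean x̄ = (79.3 + 66.6 + 75.6 + 71.9 + 71.1 + 75.7 + 69.0 + 71.3 + 74.6 + 68.5 + 71.5)/11 = 72.2818
Numerator Σ_{t=1}^{9}(x_t−x̄)(x_{t+2}−x̄) = 15.0457
Denominator Σ(x_t−x̄)² = 137.7964
r_2 = 15.0457 / 137.7964 = 0.109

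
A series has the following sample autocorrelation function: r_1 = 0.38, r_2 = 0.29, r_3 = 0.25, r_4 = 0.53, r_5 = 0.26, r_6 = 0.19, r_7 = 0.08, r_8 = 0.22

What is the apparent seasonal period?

The largest autocorrelation is r_4 = 0.53; the remaining lags stay at or below 0.38. The elevated value at lag 1 (0.38), dropping to 0.29 at lag 2, reflects decaying short-term dependence rather than seasonality.
The dominant spike at lag 4 indicates a seasonal period of 4.

4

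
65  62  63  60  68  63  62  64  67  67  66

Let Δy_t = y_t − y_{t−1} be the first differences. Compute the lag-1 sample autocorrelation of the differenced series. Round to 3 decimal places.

-0.500

First differences Δy: -3, 1, -3, 8, -5, -1, 2, 3, 0, -1
Mean of differences = 0.1000
Numerator Σ(Δy_t−Δȳ)(Δy_{t+1}−Δȳ) = -61.5100
Denominator Σ(Δy_t−Δȳ)² = 122.9000
r_1(Δy) = -61.5100 / 122.9000 = -0.500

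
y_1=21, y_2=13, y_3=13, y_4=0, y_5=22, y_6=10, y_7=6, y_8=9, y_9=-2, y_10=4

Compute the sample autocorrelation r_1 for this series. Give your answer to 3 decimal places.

-0.041

Mean ȳ = (21 + 13 + 13 + 0 + 22 + 10 + 6 + 9 − 2 + 4)/10 = 9.6000
Numerator Σ_{t=1}^{9}(y_t−ȳ)(y_{t+1}−ȳ) = -23.7600
Denominator Σ(y_t−ȳ)² = 578.4000
r_1 = -23.7600 / 578.4000 = -0.041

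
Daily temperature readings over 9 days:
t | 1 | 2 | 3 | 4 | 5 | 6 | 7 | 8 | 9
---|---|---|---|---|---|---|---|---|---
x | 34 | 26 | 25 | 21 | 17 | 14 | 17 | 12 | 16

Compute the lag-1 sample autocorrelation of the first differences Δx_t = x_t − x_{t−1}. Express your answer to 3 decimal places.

-0.351

First differences Δx: -8, -1, -4, -4, -3, 3, -5, 4
Mean of differences = -2.2500
Numerator Σ(Δx_t−Δx̄)(Δx_{t+1}−Δx̄) = -40.5625
Denominator Σ(Δx_t−Δx̄)² = 115.5000
r_1(Δx) = -40.5625 / 115.5000 = -0.351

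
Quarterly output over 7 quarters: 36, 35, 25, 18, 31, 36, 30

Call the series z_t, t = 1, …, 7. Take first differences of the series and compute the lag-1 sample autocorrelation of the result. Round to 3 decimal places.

First differences Δz: -1, -10, -7, 13, 5, -6
Mean of differences = -1.0000
Numerator Σ(Δz_t−Δz̄)(Δz_{t+1}−Δz̄) = 24.0000
Denominator Σ(Δz_t−Δz̄)² = 374.0000
r_1(Δz) = 24.0000 / 374.0000 = 0.064

0.064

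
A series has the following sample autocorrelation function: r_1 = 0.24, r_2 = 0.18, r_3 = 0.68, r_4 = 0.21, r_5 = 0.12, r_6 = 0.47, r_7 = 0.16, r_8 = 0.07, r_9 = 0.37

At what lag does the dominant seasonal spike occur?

3

The largest autocorrelation is r_3 = 0.68, with weaker echoes at lags 6 (0.47) and 9 (0.37); the remaining lags stay at or below 0.24.
The dominant spike at lag 3 indicates a seasonal period of 3.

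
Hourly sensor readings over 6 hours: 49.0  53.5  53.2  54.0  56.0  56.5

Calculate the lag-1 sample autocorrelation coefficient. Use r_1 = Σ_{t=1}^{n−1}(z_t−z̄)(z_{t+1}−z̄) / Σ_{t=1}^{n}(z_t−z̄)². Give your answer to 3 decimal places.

Mean z̄ = (49.0 + 53.5 + 53.2 + 54.0 + 56.0 + 56.5)/6 = 53.7000
Deviations from mean: -4.7000, -0.2000, -0.5000, 0.3000, 2.3000, 2.8000
Σ(z_t−z̄)(z_{t+1}−z̄) = (0.9400) + (0.1000) + (-0.1500) + (0.6900) + (6.4400) = 8.0200
Denominator Σ(z_t−z̄)² = 35.6000
r_1 = 8.0200 / 35.6000 = 0.225

0.225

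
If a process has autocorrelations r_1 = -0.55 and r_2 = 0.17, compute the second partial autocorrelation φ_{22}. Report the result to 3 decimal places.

-0.190

φ_{22} = (r_2 − r_1²) / (1 − r_1²)
r_1² = (-0.55)² = 0.3025
Numerator = 0.17 − 0.3025 = -0.1325; denominator = 1 − 0.3025 = 0.6975
φ_{22} = -0.1325 / 0.6975 = -0.190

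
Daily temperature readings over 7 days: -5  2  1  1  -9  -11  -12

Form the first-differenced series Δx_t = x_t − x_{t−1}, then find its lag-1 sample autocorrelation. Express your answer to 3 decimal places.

-0.010

First differences Δx: 7, -1, 0, -10, -2, -1
Mean of differences = -1.1667
Numerator Σ(Δx_t−Δx̄)(Δx_{t+1}−Δx̄) = -1.5278
Denominator Σ(Δx_t−Δx̄)² = 146.8333
r_1(Δx) = -1.5278 / 146.8333 = -0.010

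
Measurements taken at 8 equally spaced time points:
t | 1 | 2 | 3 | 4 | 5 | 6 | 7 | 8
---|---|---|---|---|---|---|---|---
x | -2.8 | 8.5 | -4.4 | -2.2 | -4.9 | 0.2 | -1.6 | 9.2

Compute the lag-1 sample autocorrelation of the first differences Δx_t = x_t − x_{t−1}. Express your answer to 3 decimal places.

-0.482

First differences Δx: 11.3, -12.9, 2.2, -2.7, 5.1, -1.8, 10.8
Mean of differences = 1.7143
Numerator Σ(Δx_t−Δx̄)(Δx_{t+1}−Δx̄) = -208.1045
Denominator Σ(Δx_t−Δx̄)² = 431.5486
r_1(Δx) = -208.1045 / 431.5486 = -0.482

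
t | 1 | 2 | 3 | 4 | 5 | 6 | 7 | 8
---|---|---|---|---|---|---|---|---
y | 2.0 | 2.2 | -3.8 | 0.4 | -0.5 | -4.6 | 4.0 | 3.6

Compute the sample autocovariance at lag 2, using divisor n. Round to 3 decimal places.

-2.757

Mean ȳ = (2.0 + 2.2 − 3.8 + 0.4 − 0.5 − 4.6 + 4.0 + 3.6)/8 = 0.4125
Deviations: 1.5875, 1.7875, -4.2125, -0.0125, -0.9125, -5.0125, 3.5875, 3.1875
Σ_{t=1}^{6}(y_t−ȳ)(y_{t+2}−ȳ) = -22.0541
γ_2 = -22.0541 / 8 = -2.757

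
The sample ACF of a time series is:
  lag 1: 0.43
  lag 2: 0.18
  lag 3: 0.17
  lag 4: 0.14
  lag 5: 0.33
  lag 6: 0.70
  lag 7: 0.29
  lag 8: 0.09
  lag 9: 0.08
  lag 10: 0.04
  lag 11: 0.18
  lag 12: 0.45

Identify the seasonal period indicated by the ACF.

6

The largest autocorrelation is r_6 = 0.70, with a weaker echo at lag 12 (0.45); the remaining lags stay at or below 0.43. The elevated value at lag 1 (0.43), dropping to 0.18 at lag 2, reflects decaying short-term dependence rather than seasonality.
The dominant spike at lag 6 indicates a seasonal period of 6.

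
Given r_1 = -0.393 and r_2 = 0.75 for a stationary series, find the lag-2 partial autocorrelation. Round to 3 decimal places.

φ_{22} = (r_2 − r_1²) / (1 − r_1²)
r_1² = (-0.393)² = 0.154449
Numerator = 0.75 − 0.1544 = 0.5956; denominator = 1 − 0.1544 = 0.8456
φ_{22} = 0.5956 / 0.8456 = 0.704

0.704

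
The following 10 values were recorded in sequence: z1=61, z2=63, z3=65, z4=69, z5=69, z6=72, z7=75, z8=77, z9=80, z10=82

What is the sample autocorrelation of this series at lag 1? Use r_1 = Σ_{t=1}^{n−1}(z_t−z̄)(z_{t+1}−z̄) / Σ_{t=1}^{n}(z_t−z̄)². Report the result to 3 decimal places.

Mean z̄ = (61 + 63 + 65 + 69 + 69 + 72 + 75 + 77 + 80 + 82)/10 = 71.3000
Numerator Σ_{t=1}^{9}(z_t−z̄)(z_{t+1}−z̄) = 322.3100
Denominator Σ(z_t−z̄)² = 462.1000
r_1 = 322.3100 / 462.1000 = 0.697

0.697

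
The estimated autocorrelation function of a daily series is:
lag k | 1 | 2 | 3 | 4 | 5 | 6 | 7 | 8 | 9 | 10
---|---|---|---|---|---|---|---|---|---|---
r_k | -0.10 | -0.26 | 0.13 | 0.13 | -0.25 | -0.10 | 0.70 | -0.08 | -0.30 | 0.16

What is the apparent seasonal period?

The largest autocorrelation is r_7 = 0.70; the remaining lags stay at or below 0.16.
The dominant spike at lag 7 indicates a seasonal period of 7.

7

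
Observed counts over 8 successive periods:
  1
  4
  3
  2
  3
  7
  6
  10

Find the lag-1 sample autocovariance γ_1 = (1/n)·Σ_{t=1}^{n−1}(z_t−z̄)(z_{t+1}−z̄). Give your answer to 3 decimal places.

Mean z̄ = (1 + 4 + 3 + 2 + 3 + 7 + 6 + 10)/8 = 4.5000
Deviations: -3.5000, -0.5000, -1.5000, -2.5000, -1.5000, 2.5000, 1.5000, 5.5000
Σ_{t=1}^{7}(z_t−z̄)(z_{t+1}−z̄) = 18.2500
γ_1 = 18.2500 / 8 = 2.281

2.281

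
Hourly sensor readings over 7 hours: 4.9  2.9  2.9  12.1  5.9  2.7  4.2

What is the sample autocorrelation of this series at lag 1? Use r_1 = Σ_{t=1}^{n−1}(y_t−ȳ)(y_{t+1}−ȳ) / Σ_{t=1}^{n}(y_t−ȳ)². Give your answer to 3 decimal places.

Mean ȳ = (4.9 + 2.9 + 2.9 + 12.1 + 5.9 + 2.7 + 4.2)/7 = 5.0857
Deviations from mean: -0.1857, -2.1857, -2.1857, 7.0143, 0.8143, -2.3857, -0.8857
Numerator Σ_{t=1}^{6}(y_t−ȳ)(y_{t+1}−ȳ) = -4.2659
Denominator Σ(y_t−ȳ)² = 65.9286
r_1 = -4.2659 / 65.9286 = -0.065

-0.065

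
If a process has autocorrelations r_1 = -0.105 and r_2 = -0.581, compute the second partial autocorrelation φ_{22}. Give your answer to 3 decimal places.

-0.599

φ_{22} = (r_2 − r_1²) / (1 − r_1²)
r_1² = (-0.105)² = 0.011025
Numerator = -0.581 − 0.0110 = -0.5920; denominator = 1 − 0.0110 = 0.9890
φ_{22} = -0.5920 / 0.9890 = -0.599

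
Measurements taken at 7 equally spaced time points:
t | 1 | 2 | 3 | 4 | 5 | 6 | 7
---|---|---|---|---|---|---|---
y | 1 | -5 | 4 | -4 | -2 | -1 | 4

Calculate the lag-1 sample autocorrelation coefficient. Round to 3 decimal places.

Mean ȳ = (1 − 5 + 4 − 4 − 2 − 1 + 4)/7 = -0.4286
Deviations from mean: 1.4286, -4.5714, 4.4286, -3.5714, -1.5714, -0.5714, 4.4286
Σ(y_t−ȳ)(y_{t+1}−ȳ) = (-6.5306) + (-20.2449) + (-15.8163) + (5.6122) + (0.8980) + (-2.5306) = -38.6122
Denominator Σ(y_t−ȳ)² = 77.7143
r_1 = -38.6122 / 77.7143 = -0.497

-0.497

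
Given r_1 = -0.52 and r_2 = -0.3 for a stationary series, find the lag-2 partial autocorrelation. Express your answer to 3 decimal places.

-0.782

φ_{22} = (r_2 − r_1²) / (1 − r_1²)
r_1² = (-0.52)² = 0.2704
Numerator = -0.3 − 0.2704 = -0.5704; denominator = 1 − 0.2704 = 0.7296
φ_{22} = -0.5704 / 0.7296 = -0.782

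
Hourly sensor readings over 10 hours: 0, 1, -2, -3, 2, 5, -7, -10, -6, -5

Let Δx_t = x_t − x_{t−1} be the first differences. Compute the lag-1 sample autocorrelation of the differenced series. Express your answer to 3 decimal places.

-0.010

First differences Δx: 1, -3, -1, 5, 3, -12, -3, 4, 1
Mean of differences = -0.5556
Numerator Σ(Δx_t−Δx̄)(Δx_{t+1}−Δx̄) = -2.1975
Denominator Σ(Δx_t−Δx̄)² = 212.2222
r_1(Δx) = -2.1975 / 212.2222 = -0.010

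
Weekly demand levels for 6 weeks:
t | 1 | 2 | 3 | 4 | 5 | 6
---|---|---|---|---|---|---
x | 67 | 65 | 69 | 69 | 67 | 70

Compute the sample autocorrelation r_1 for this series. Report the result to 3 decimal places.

-0.140

Mean x̄ = (67 + 65 + 69 + 69 + 67 + 70)/6 = 67.8333
Numerator Σ_{t=1}^{5}(x_t−x̄)(x_{t+1}−x̄) = -2.3611
Denominator Σ(x_t−x̄)² = 16.8333
r_1 = -2.3611 / 16.8333 = -0.140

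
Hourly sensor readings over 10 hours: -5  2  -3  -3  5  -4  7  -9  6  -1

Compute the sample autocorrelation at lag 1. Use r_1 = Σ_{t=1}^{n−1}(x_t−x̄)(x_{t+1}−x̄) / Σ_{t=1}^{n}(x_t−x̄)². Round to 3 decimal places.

Mean x̄ = (-5 + 2 − 3 − 3 + 5 − 4 + 7 − 9 + 6 − 1)/10 = -0.5000
Numerator Σ_{t=1}^{9}(x_t−x̄)(x_{t+1}−x̄) = -192.7500
Denominator Σ(x_t−x̄)² = 252.5000
r_1 = -192.7500 / 252.5000 = -0.763

-0.763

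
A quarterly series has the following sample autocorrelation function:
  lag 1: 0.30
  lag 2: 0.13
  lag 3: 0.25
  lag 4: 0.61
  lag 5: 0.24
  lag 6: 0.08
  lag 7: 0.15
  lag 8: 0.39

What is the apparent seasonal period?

The largest autocorrelation is r_4 = 0.61, with a weaker echo at lag 8 (0.39); the remaining lags stay at or below 0.30. The elevated value at lag 1 (0.30), dropping to 0.13 at lag 2, reflects decaying short-term dependence rather than seasonality.
The dominant spike at lag 4 indicates a seasonal period of 4.

4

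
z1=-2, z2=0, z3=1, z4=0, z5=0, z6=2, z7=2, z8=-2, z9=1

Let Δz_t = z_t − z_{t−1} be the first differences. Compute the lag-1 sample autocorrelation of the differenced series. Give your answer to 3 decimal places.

First differences Δz: 2, 1, -1, 0, 2, 0, -4, 3
Mean of differences = 0.3750
Numerator Σ(Δz_t−Δz̄)(Δz_{t+1}−Δz̄) = -10.3906
Denominator Σ(Δz_t−Δz̄)² = 33.8750
r_1(Δz) = -10.3906 / 33.8750 = -0.307

-0.307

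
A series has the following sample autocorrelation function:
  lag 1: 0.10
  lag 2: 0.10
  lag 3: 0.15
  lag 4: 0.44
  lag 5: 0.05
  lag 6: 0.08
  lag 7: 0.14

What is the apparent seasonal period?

The largest autocorrelation is r_4 = 0.44; the remaining lags stay at or below 0.15.
The dominant spike at lag 4 indicates a seasonal period of 4.

4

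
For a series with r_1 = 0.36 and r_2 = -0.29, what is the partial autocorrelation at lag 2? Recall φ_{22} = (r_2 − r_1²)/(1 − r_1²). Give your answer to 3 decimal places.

-0.482

φ_{22} = (r_2 − r_1²) / (1 − r_1²)
r_1² = (0.36)² = 0.1296
Numerator = -0.29 − 0.1296 = -0.4196; denominator = 1 − 0.1296 = 0.8704
φ_{22} = -0.4196 / 0.8704 = -0.482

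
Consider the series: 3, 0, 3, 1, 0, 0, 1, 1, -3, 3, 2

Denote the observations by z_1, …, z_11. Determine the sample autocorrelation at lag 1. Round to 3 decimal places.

-0.281

Mean z̄ = (3 + 0 + 3 + 1 + 0 + 0 + 1 + 1 − 3 + 3 + 2)/11 = 1.0000
Numerator Σ_{t=1}^{10}(z_t−z̄)(z_{t+1}−z̄) = -9.0000
Denominator Σ(z_t−z̄)² = 32.0000
r_1 = -9.0000 / 32.0000 = -0.281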